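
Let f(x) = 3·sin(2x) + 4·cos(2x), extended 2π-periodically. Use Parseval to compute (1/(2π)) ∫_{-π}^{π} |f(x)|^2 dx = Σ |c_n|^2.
Σ |c_n|^2 = 25/2

Expand |f|^2 and use orthogonality of {sin(nx), cos(mx)} on [-π, π]:
  ∫_{-π}^{π} sin(nx)^2 dx = π, ∫ cos(mx)^2 dx = π, and cross terms integrate to 0.
So ∫_{-π}^{π} f(x)^2 dx = 3^2 · π + 4^2 · π = (9 + 16)π.
Divide by 2π: (9 + 16)/2 = 25/2.
By Parseval, this equals Σ |c_n|^2.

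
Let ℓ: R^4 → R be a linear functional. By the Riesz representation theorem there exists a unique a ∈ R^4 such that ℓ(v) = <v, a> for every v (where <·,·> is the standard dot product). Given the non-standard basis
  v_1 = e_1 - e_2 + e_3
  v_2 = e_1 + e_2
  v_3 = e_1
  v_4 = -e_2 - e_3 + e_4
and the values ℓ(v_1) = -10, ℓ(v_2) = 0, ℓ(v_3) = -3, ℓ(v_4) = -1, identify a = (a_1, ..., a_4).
a = (-3, 3, -4, -2)

Write a = (a_1, ..., a_4) in the standard basis. For each basis vector v_i, ℓ(v_i) = <v_i, a> is a linear equation in the a_j's. Collect the n equations into a matrix system V a = ℓ, where row i of V is v_i (expressed in the standard basis). Since V is invertible (lower-triangular with 1s on the diagonal, up to permutation), solve by back-substitution:
  V =
[[1, -1, 1, 0],
 [1, 1, 0, 0],
 [1, 0, 0, 0],
 [0, -1, -1, 1]]
  V a = (-10, 0, -3, -1)
Solving gives a = (-3, 3, -4, -2).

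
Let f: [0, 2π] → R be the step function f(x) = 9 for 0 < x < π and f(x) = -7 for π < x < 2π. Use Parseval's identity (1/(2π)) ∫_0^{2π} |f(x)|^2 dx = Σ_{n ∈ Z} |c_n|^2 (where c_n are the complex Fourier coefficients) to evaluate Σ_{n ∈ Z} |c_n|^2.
Σ |c_n|^2 = 65

Parseval equates the L^2 energy of f (normalised by 1/(2π)) with the ℓ^2 sum of its Fourier coefficients: (1/(2π)) ∫_0^{2π} |f|^2 = Σ |c_n|^2.
Compute the left side: (1/(2π)) [∫_0^π 9^2 dx + ∫_π^{2π} (-7)^2 dx] = (1/(2π)) · (81π + 49π) = (81 + 49)/2 = 65.
So Σ_{n ∈ Z} |c_n|^2 = 65.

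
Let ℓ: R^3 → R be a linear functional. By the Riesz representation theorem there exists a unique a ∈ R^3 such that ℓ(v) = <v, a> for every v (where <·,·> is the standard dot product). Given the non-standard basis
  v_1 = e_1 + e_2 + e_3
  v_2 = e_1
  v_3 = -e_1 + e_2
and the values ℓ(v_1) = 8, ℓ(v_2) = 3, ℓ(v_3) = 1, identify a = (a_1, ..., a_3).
a = (3, 4, 1)

Write a = (a_1, ..., a_3) in the standard basis. For each basis vector v_i, ℓ(v_i) = <v_i, a> is a linear equation in the a_j's. Collect the n equations into a matrix system V a = ℓ, where row i of V is v_i (expressed in the standard basis). Since V is invertible (lower-triangular with 1s on the diagonal, up to permutation), solve by back-substitution:
  V =
[[1, 1, 1],
 [1, 0, 0],
 [-1, 1, 0]]
  V a = (8, 3, 1)
Solving gives a = (3, 4, 1).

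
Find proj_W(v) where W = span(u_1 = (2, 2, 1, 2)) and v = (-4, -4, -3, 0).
proj_W(v) = (-38/13, -38/13, -19/13, -38/13)

Set up U = [u_1 | ... | u_1] ∈ R^(4×1). The projector onto W = col(U) is P = U (U^T U)^(-1) U^T.
Compute U^T U =
  [13],
and U^T v = (-19).
Solve U^T U · c = U^T v for the coefficients: c = (-19/13). The projection is proj_W(v) = U c.
Check: (v - proj_W(v)) · u_1 = 0  (should be 0).
Result: proj_W(v) = (-38/13, -38/13, -19/13, -38/13).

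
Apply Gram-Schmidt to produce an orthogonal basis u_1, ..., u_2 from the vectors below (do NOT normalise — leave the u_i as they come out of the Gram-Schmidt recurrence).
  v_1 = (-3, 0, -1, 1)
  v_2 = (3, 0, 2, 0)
Orthogonal basis:
  u_1 = (-3, 0, -1, 1)
  u_2 = (0, 0, 1, 1)

Apply the Gram-Schmidt recurrence
  u_1 = v_1
  u_i = v_i − Σ_{j<i} ((v_i · u_j) / (u_j · u_j)) · u_j.

Step by step this gives:
  u_1 = (-3, 0, -1, 1)
  u_2 = (0, 0, 1, 1)

Orthogonality check:
  u_2 · u_1 = 0 (should be 0)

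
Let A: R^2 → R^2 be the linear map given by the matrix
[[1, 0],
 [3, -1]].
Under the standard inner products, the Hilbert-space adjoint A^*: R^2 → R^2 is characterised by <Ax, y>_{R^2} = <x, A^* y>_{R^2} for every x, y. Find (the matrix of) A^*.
A^* = A^T =
[[1, 3],
 [0, -1]]

For real matrices with standard dot products, the defining identity <Ax, y> = <x, A^* y> gives (Ax)^T y = x^T (A^*) y, i.e. x^T A^T y = x^T (A^*) y. Since this holds for all x, y, we must have A^* = A^T. Therefore
A^* =
[[1, 3],
 [0, -1]].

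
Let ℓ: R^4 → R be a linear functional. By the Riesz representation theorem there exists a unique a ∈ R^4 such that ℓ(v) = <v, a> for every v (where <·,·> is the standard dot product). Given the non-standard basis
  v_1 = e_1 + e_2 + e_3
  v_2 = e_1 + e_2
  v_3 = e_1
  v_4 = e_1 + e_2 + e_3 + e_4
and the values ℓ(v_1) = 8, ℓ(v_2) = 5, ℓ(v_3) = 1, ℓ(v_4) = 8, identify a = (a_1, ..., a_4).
a = (1, 4, 3, 0)

Write a = (a_1, ..., a_4) in the standard basis. For each basis vector v_i, ℓ(v_i) = <v_i, a> is a linear equation in the a_j's. Collect the n equations into a matrix system V a = ℓ, where row i of V is v_i (expressed in the standard basis). Since V is invertible (lower-triangular with 1s on the diagonal, up to permutation), solve by back-substitution:
  V =
[[1, 1, 1, 0],
 [1, 1, 0, 0],
 [1, 0, 0, 0],
 [1, 1, 1, 1]]
  V a = (8, 5, 1, 8)
Solving gives a = (1, 4, 3, 0).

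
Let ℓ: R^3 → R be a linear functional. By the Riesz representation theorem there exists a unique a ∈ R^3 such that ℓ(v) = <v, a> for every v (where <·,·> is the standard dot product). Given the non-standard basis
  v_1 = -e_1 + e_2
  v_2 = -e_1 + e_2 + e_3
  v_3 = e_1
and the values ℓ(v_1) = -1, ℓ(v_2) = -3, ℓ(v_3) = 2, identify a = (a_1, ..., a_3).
a = (2, 1, -2)

Write a = (a_1, ..., a_3) in the standard basis. For each basis vector v_i, ℓ(v_i) = <v_i, a> is a linear equation in the a_j's. Collect the n equations into a matrix system V a = ℓ, where row i of V is v_i (expressed in the standard basis). Since V is invertible (lower-triangular with 1s on the diagonal, up to permutation), solve by back-substitution:
  V =
[[-1, 1, 0],
 [-1, 1, 1],
 [1, 0, 0]]
  V a = (-1, -3, 2)
Solving gives a = (2, 1, -2).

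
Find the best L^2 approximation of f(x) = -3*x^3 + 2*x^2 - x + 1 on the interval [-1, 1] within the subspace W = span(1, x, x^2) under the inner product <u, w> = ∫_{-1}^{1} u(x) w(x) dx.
g(x) = 2*x^2 - 14*x/5 + 1

The best approximation g ∈ W is the orthogonal projection of f onto W. Writing g = a_0 + a_1 x + a_2 x^2, the coefficients solve the normal equations G · a = b where
  G_{ij} = <φ_i, φ_j> and b_i = <f, φ_i>, with φ_0 = 1, φ_1 = x, φ_2 = x^2.
G =
  [2, 0, 2/3]
  [0, 2/3, 0]
  [2/3, 0, 2/5],
b = (10/3, -28/15, 22/15).
Solving gives a_0 = 1, a_1 = -14/5, a_2 = 2, so
  g(x) = 2*x^2 - 14*x/5 + 1.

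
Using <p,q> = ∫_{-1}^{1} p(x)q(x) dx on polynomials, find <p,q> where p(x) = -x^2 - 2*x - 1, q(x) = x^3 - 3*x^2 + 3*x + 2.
<p,q> = -104/15

Expand the product: p(x)·q(x) = -x^5 + x^4 + 2*x^3 - 5*x^2 - 7*x - 2.
∫_{-1}^{1} of each monomial x^k gives [2/(k+1) if k even, 0 if k odd]. Integrating term-by-term (or equivalently evaluating the antiderivative F(x) = -x^6/6 + x^5/5 + x^4/2 - 5*x^3/3 - 7*x^2/2 - 2*x at the endpoints):
  F(1) − F(−1) = -199/30 − (3/10) = -104/15.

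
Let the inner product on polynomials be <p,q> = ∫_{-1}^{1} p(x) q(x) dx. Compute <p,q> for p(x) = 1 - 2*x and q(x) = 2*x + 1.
<p,q> = -2/3

Expand the product: p(x)·q(x) = 1 - 4*x^2.
∫_{-1}^{1} of each monomial x^k gives [2/(k+1) if k even, 0 if k odd]. Integrating term-by-term (or equivalently evaluating the antiderivative F(x) = -4*x^3/3 + x at the endpoints):
  F(1) − F(−1) = -1/3 − (1/3) = -2/3.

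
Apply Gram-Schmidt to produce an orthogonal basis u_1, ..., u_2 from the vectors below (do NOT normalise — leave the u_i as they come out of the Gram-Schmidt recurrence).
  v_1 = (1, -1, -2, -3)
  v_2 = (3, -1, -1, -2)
Orthogonal basis:
  u_1 = (1, -1, -2, -3)
  u_2 = (11/5, -1/5, 3/5, 2/5)

Apply the Gram-Schmidt recurrence
  u_1 = v_1
  u_i = v_i − Σ_{j<i} ((v_i · u_j) / (u_j · u_j)) · u_j.

Step by step this gives:
  u_1 = (1, -1, -2, -3)
  u_2 = (11/5, -1/5, 3/5, 2/5)

Orthogonality check:
  u_2 · u_1 = 0 (should be 0)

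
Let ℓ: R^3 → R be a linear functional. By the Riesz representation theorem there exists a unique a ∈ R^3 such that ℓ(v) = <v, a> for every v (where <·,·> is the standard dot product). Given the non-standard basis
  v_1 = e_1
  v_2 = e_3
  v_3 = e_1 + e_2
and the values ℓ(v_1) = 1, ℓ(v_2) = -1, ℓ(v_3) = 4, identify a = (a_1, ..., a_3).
a = (1, 3, -1)

Write a = (a_1, ..., a_3) in the standard basis. For each basis vector v_i, ℓ(v_i) = <v_i, a> is a linear equation in the a_j's. Collect the n equations into a matrix system V a = ℓ, where row i of V is v_i (expressed in the standard basis). Since V is invertible (lower-triangular with 1s on the diagonal, up to permutation), solve by back-substitution:
  V =
[[1, 0, 0],
 [0, 0, 1],
 [1, 1, 0]]
  V a = (1, -1, 4)
Solving gives a = (1, 3, -1).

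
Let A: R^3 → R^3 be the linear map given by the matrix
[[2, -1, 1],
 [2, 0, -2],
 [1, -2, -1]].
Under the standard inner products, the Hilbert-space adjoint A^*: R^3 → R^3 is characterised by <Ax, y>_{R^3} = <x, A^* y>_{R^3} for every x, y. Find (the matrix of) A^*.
A^* = A^T =
[[2, 2, 1],
 [-1, 0, -2],
 [1, -2, -1]]

For real matrices with standard dot products, the defining identity <Ax, y> = <x, A^* y> gives (Ax)^T y = x^T (A^*) y, i.e. x^T A^T y = x^T (A^*) y. Since this holds for all x, y, we must have A^* = A^T. Therefore
A^* =
[[2, 2, 1],
 [-1, 0, -2],
 [1, -2, -1]].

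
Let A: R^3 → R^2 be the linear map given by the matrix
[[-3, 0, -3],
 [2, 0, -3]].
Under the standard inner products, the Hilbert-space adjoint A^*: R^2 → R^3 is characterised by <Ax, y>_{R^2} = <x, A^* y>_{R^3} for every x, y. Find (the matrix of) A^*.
A^* = A^T =
[[-3, 2],
 [0, 0],
 [-3, -3]]

For real matrices with standard dot products, the defining identity <Ax, y> = <x, A^* y> gives (Ax)^T y = x^T (A^*) y, i.e. x^T A^T y = x^T (A^*) y. Since this holds for all x, y, we must have A^* = A^T. Therefore
A^* =
[[-3, 2],
 [0, 0],
 [-3, -3]].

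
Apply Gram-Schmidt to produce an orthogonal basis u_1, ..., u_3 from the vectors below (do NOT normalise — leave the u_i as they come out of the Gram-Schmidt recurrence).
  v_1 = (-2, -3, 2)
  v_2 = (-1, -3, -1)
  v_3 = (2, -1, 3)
Orthogonal basis:
  u_1 = (-2, -3, 2)
  u_2 = (1/17, -24/17, -35/17)
  u_3 = (279/106, -62/53, 93/106)

Apply the Gram-Schmidt recurrence
  u_1 = v_1
  u_i = v_i − Σ_{j<i} ((v_i · u_j) / (u_j · u_j)) · u_j.

Step by step this gives:
  u_1 = (-2, -3, 2)
  u_2 = (1/17, -24/17, -35/17)
  u_3 = (279/106, -62/53, 93/106)

Orthogonality check:
  u_2 · u_1 = 0 (should be 0)
  u_3 · u_1 = 0 (should be 0)
  u_3 · u_2 = 0 (should be 0)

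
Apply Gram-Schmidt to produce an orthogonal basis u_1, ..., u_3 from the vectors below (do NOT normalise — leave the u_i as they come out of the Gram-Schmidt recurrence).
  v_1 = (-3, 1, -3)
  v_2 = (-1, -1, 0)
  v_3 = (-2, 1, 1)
Orthogonal basis:
  u_1 = (-3, 1, -3)
  u_2 = (-13/19, -21/19, 6/19)
  u_3 = (-39/34, 39/34, 26/17)

Apply the Gram-Schmidt recurrence
  u_1 = v_1
  u_i = v_i − Σ_{j<i} ((v_i · u_j) / (u_j · u_j)) · u_j.

Step by step this gives:
  u_1 = (-3, 1, -3)
  u_2 = (-13/19, -21/19, 6/19)
  u_3 = (-39/34, 39/34, 26/17)

Orthogonality check:
  u_2 · u_1 = 0 (should be 0)
  u_3 · u_1 = 0 (should be 0)
  u_3 · u_2 = 0 (should be 0)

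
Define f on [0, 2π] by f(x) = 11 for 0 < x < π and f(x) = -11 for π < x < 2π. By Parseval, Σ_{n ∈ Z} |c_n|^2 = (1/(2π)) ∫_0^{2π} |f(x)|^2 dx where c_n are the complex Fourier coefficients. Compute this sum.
Σ |c_n|^2 = 121

Parseval equates the L^2 energy of f (normalised by 1/(2π)) with the ℓ^2 sum of its Fourier coefficients: (1/(2π)) ∫_0^{2π} |f|^2 = Σ |c_n|^2.
Compute the left side: (1/(2π)) [∫_0^π 11^2 dx + ∫_π^{2π} (-11)^2 dx] = (1/(2π)) · (121π + 121π) = (121 + 121)/2 = 121.
So Σ_{n ∈ Z} |c_n|^2 = 121.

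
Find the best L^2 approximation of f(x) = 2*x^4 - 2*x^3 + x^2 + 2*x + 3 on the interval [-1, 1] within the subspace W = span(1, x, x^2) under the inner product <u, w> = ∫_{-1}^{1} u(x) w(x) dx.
g(x) = 19*x^2/7 + 4*x/5 + 99/35

The best approximation g ∈ W is the orthogonal projection of f onto W. Writing g = a_0 + a_1 x + a_2 x^2, the coefficients solve the normal equations G · a = b where
  G_{ij} = <φ_i, φ_j> and b_i = <f, φ_i>, with φ_0 = 1, φ_1 = x, φ_2 = x^2.
G =
  [2, 0, 2/3]
  [0, 2/3, 0]
  [2/3, 0, 2/5],
b = (112/15, 8/15, 104/35).
Solving gives a_0 = 99/35, a_1 = 4/5, a_2 = 19/7, so
  g(x) = 19*x^2/7 + 4*x/5 + 99/35.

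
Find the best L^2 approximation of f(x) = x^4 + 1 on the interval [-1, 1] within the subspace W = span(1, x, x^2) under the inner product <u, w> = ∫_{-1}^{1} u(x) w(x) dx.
g(x) = 6*x^2/7 + 32/35

The best approximation g ∈ W is the orthogonal projection of f onto W. Writing g = a_0 + a_1 x + a_2 x^2, the coefficients solve the normal equations G · a = b where
  G_{ij} = <φ_i, φ_j> and b_i = <f, φ_i>, with φ_0 = 1, φ_1 = x, φ_2 = x^2.
G =
  [2, 0, 2/3]
  [0, 2/3, 0]
  [2/3, 0, 2/5],
b = (12/5, 0, 20/21).
Solving gives a_0 = 32/35, a_1 = 0, a_2 = 6/7, so
  g(x) = 6*x^2/7 + 32/35.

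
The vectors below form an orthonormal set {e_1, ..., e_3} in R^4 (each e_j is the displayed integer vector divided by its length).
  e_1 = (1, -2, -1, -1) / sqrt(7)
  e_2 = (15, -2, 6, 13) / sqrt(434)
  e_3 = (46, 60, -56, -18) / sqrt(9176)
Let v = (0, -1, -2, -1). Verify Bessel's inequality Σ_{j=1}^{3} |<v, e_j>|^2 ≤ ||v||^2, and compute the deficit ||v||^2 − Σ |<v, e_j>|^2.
Σ |<v, e_j>|^2 = 197/37; ||v||^2 = 6; deficit = 25/37

Write each e_j = u_j / sqrt(<u_j, u_j>) where u_j is the displayed integer vector. Then <v, e_j> = <v, u_j> / sqrt(<u_j, u_j>), so |<v, e_j>|^2 = <v, u_j>^2 / <u_j, u_j>.
Coefficients: <v, e_1> = 5/sqrt(7), <v, e_2> = -23/sqrt(434), <v, e_3> = 70/sqrt(9176).
Square and sum: Σ |<v, e_j>|^2 = 197/37.
Compute ||v||^2 = v·v = 6.
Deficit = 6 − 197/37 = 25/37 ≥ 0, confirming Bessel's inequality. (The deficit equals ||v − Σ <v,e_j> e_j||^2, the squared distance from v to span{e_j}.)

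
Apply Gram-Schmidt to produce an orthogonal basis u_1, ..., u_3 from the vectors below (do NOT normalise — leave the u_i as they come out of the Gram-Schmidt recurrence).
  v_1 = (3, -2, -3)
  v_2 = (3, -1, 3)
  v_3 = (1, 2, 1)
Orthogonal basis:
  u_1 = (3, -2, -3)
  u_2 = (30/11, -9/11, 36/11)
  u_3 = (21/23, 42/23, -7/23)

Apply the Gram-Schmidt recurrence
  u_1 = v_1
  u_i = v_i − Σ_{j<i} ((v_i · u_j) / (u_j · u_j)) · u_j.

Step by step this gives:
  u_1 = (3, -2, -3)
  u_2 = (30/11, -9/11, 36/11)
  u_3 = (21/23, 42/23, -7/23)

Orthogonality check:
  u_2 · u_1 = 0 (should be 0)
  u_3 · u_1 = 0 (should be 0)
  u_3 · u_2 = 0 (should be 0)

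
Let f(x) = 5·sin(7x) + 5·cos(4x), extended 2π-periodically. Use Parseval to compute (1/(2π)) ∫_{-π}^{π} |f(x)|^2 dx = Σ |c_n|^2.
Σ |c_n|^2 = 25

Expand |f|^2 and use orthogonality of {sin(nx), cos(mx)} on [-π, π]:
  ∫_{-π}^{π} sin(nx)^2 dx = π, ∫ cos(mx)^2 dx = π, and cross terms integrate to 0.
So ∫_{-π}^{π} f(x)^2 dx = 5^2 · π + 5^2 · π = (25 + 25)π.
Divide by 2π: (25 + 25)/2 = 25.
By Parseval, this equals Σ |c_n|^2.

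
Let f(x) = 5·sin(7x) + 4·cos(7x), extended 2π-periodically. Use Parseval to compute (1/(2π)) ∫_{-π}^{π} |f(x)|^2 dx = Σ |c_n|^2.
Σ |c_n|^2 = 41/2

Expand |f|^2 and use orthogonality of {sin(nx), cos(mx)} on [-π, π]:
  ∫_{-π}^{π} sin(nx)^2 dx = π, ∫ cos(mx)^2 dx = π, and cross terms integrate to 0.
So ∫_{-π}^{π} f(x)^2 dx = 5^2 · π + 4^2 · π = (25 + 16)π.
Divide by 2π: (25 + 16)/2 = 41/2.
By Parseval, this equals Σ |c_n|^2.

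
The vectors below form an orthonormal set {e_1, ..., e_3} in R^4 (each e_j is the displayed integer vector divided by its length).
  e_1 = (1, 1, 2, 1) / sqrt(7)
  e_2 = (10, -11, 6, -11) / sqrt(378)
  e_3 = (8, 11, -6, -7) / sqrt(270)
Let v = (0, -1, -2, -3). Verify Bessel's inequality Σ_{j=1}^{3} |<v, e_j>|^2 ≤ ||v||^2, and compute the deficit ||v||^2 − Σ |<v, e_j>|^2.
Σ |<v, e_j>|^2 = 614/45; ||v||^2 = 14; deficit = 16/45

Write each e_j = u_j / sqrt(<u_j, u_j>) where u_j is the displayed integer vector. Then <v, e_j> = <v, u_j> / sqrt(<u_j, u_j>), so |<v, e_j>|^2 = <v, u_j>^2 / <u_j, u_j>.
Coefficients: <v, e_1> = -8/sqrt(7), <v, e_2> = 32/sqrt(378), <v, e_3> = 22/sqrt(270).
Square and sum: Σ |<v, e_j>|^2 = 614/45.
Compute ||v||^2 = v·v = 14.
Deficit = 14 − 614/45 = 16/45 ≥ 0, confirming Bessel's inequality. (The deficit equals ||v − Σ <v,e_j> e_j||^2, the squared distance from v to span{e_j}.)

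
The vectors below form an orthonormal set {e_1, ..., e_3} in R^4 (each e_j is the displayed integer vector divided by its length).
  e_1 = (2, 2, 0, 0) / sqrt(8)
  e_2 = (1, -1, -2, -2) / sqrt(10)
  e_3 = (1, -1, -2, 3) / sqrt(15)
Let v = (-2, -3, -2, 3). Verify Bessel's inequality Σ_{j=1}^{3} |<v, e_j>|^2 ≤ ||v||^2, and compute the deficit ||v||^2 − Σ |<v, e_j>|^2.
Σ |<v, e_j>|^2 = 77/3; ||v||^2 = 26; deficit = 1/3

Write each e_j = u_j / sqrt(<u_j, u_j>) where u_j is the displayed integer vector. Then <v, e_j> = <v, u_j> / sqrt(<u_j, u_j>), so |<v, e_j>|^2 = <v, u_j>^2 / <u_j, u_j>.
Coefficients: <v, e_1> = -10/sqrt(8), <v, e_2> = -1/sqrt(10), <v, e_3> = 14/sqrt(15).
Square and sum: Σ |<v, e_j>|^2 = 77/3.
Compute ||v||^2 = v·v = 26.
Deficit = 26 − 77/3 = 1/3 ≥ 0, confirming Bessel's inequality. (The deficit equals ||v − Σ <v,e_j> e_j||^2, the squared distance from v to span{e_j}.)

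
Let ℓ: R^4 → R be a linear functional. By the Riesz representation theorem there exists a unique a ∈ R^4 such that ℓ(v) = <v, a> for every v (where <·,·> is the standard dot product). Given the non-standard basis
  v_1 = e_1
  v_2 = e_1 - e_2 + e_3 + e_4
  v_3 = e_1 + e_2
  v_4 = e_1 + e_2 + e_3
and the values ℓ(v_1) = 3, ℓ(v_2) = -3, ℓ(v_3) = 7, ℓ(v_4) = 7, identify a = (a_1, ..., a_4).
a = (3, 4, 0, -2)

Write a = (a_1, ..., a_4) in the standard basis. For each basis vector v_i, ℓ(v_i) = <v_i, a> is a linear equation in the a_j's. Collect the n equations into a matrix system V a = ℓ, where row i of V is v_i (expressed in the standard basis). Since V is invertible (lower-triangular with 1s on the diagonal, up to permutation), solve by back-substitution:
  V =
[[1, 0, 0, 0],
 [1, -1, 1, 1],
 [1, 1, 0, 0],
 [1, 1, 1, 0]]
  V a = (3, -3, 7, 7)
Solving gives a = (3, 4, 0, -2).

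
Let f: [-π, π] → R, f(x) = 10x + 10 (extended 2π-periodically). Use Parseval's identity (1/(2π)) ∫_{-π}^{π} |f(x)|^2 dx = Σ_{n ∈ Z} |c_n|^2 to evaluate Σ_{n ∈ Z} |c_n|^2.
Σ |c_n|^2 = 100π^2/3 + 100

Expand and integrate term by term over [-π, π]:
  ∫ (10x)^2 dx = 100·(2π^3/3); ∫ 2·10·(10)·x dx = 0 (odd integrand); ∫ 10^2 dx = 100·2π.
So (1/(2π)) ∫_{-π}^{π} (10x + 10)^2 dx = 100π^2/3 + 100 = 100π^2/3 + 100.
Parseval ⇒ Σ |c_n|^2 = 100π^2/3 + 100.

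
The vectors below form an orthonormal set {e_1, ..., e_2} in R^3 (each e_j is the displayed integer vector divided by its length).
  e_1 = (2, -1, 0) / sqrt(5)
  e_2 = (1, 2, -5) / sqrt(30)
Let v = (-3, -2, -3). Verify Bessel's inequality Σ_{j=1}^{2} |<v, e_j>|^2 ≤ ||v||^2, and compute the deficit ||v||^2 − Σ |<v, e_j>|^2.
Σ |<v, e_j>|^2 = 16/3; ||v||^2 = 22; deficit = 50/3

Write each e_j = u_j / sqrt(<u_j, u_j>) where u_j is the displayed integer vector. Then <v, e_j> = <v, u_j> / sqrt(<u_j, u_j>), so |<v, e_j>|^2 = <v, u_j>^2 / <u_j, u_j>.
Coefficients: <v, e_1> = -4/sqrt(5), <v, e_2> = 8/sqrt(30).
Square and sum: Σ |<v, e_j>|^2 = 16/3.
Compute ||v||^2 = v·v = 22.
Deficit = 22 − 16/3 = 50/3 ≥ 0, confirming Bessel's inequality. (The deficit equals ||v − Σ <v,e_j> e_j||^2, the squared distance from v to span{e_j}.)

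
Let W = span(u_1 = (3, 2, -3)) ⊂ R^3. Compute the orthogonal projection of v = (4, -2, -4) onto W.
proj_W(v) = (30/11, 20/11, -30/11)

Set up U = [u_1 | ... | u_1] ∈ R^(3×1). The projector onto W = col(U) is P = U (U^T U)^(-1) U^T.
Compute U^T U =
  [22],
and U^T v = (20).
Solve U^T U · c = U^T v for the coefficients: c = (10/11). The projection is proj_W(v) = U c.
Check: (v - proj_W(v)) · u_1 = 0  (should be 0).
Result: proj_W(v) = (30/11, 20/11, -30/11).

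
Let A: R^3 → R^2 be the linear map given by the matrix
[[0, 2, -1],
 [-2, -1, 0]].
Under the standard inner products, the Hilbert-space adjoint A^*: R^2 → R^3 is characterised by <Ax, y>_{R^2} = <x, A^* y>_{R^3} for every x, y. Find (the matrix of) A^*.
A^* = A^T =
[[0, -2],
 [2, -1],
 [-1, 0]]

For real matrices with standard dot products, the defining identity <Ax, y> = <x, A^* y> gives (Ax)^T y = x^T (A^*) y, i.e. x^T A^T y = x^T (A^*) y. Since this holds for all x, y, we must have A^* = A^T. Therefore
A^* =
[[0, -2],
 [2, -1],
 [-1, 0]].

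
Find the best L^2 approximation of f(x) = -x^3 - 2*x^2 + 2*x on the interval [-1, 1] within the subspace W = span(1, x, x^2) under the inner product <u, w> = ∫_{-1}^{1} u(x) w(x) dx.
g(x) = -2*x^2 + 7*x/5

The best approximation g ∈ W is the orthogonal projection of f onto W. Writing g = a_0 + a_1 x + a_2 x^2, the coefficients solve the normal equations G · a = b where
  G_{ij} = <φ_i, φ_j> and b_i = <f, φ_i>, with φ_0 = 1, φ_1 = x, φ_2 = x^2.
G =
  [2, 0, 2/3]
  [0, 2/3, 0]
  [2/3, 0, 2/5],
b = (-4/3, 14/15, -4/5).
Solving gives a_0 = 0, a_1 = 7/5, a_2 = -2, so
  g(x) = -2*x^2 + 7*x/5.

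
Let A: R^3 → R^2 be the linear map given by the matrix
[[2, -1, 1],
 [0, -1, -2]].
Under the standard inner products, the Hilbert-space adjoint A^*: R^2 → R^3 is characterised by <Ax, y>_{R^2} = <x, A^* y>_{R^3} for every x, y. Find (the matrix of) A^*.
A^* = A^T =
[[2, 0],
 [-1, -1],
 [1, -2]]

For real matrices with standard dot products, the defining identity <Ax, y> = <x, A^* y> gives (Ax)^T y = x^T (A^*) y, i.e. x^T A^T y = x^T (A^*) y. Since this holds for all x, y, we must have A^* = A^T. Therefore
A^* =
[[2, 0],
 [-1, -1],
 [1, -2]].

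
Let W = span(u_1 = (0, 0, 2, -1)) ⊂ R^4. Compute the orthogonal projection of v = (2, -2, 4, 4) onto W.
proj_W(v) = (0, 0, 8/5, -4/5)

Set up U = [u_1 | ... | u_1] ∈ R^(4×1). The projector onto W = col(U) is P = U (U^T U)^(-1) U^T.
Compute U^T U =
  [5],
and U^T v = (4).
Solve U^T U · c = U^T v for the coefficients: c = (4/5). The projection is proj_W(v) = U c.
Check: (v - proj_W(v)) · u_1 = 0  (should be 0).
Result: proj_W(v) = (0, 0, 8/5, -4/5).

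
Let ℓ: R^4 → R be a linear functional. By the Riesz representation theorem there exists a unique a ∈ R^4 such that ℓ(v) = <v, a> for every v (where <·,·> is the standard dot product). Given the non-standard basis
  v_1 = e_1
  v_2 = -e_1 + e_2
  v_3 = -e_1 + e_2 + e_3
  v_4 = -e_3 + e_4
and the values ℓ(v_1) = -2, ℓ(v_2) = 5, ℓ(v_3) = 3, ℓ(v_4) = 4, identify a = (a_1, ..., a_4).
a = (-2, 3, -2, 2)

Write a = (a_1, ..., a_4) in the standard basis. For each basis vector v_i, ℓ(v_i) = <v_i, a> is a linear equation in the a_j's. Collect the n equations into a matrix system V a = ℓ, where row i of V is v_i (expressed in the standard basis). Since V is invertible (lower-triangular with 1s on the diagonal, up to permutation), solve by back-substitution:
  V =
[[1, 0, 0, 0],
 [-1, 1, 0, 0],
 [-1, 1, 1, 0],
 [0, 0, -1, 1]]
  V a = (-2, 5, 3, 4)
Solving gives a = (-2, 3, -2, 2).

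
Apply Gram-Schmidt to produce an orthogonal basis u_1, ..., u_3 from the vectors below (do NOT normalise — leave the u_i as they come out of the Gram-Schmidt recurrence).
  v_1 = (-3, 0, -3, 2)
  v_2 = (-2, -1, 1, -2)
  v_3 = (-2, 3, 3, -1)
Orthogonal basis:
  u_1 = (-3, 0, -3, 2)
  u_2 = (-47/22, -1, 19/22, -21/11)
  u_3 = (-316/219, 784/219, 398/219, 41/73)

Apply the Gram-Schmidt recurrence
  u_1 = v_1
  u_i = v_i − Σ_{j<i} ((v_i · u_j) / (u_j · u_j)) · u_j.

Step by step this gives:
  u_1 = (-3, 0, -3, 2)
  u_2 = (-47/22, -1, 19/22, -21/11)
  u_3 = (-316/219, 784/219, 398/219, 41/73)

Orthogonality check:
  u_2 · u_1 = 0 (should be 0)
  u_3 · u_1 = 0 (should be 0)
  u_3 · u_2 = 0 (should be 0)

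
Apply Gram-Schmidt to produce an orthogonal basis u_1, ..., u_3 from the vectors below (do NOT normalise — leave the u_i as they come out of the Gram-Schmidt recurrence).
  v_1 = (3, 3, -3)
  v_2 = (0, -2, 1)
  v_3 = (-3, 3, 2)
Orthogonal basis:
  u_1 = (3, 3, -3)
  u_2 = (1, -1, 0)
  u_3 = (2/3, 2/3, 4/3)

Apply the Gram-Schmidt recurrence
  u_1 = v_1
  u_i = v_i − Σ_{j<i} ((v_i · u_j) / (u_j · u_j)) · u_j.

Step by step this gives:
  u_1 = (3, 3, -3)
  u_2 = (1, -1, 0)
  u_3 = (2/3, 2/3, 4/3)

Orthogonality check:
  u_2 · u_1 = 0 (should be 0)
  u_3 · u_1 = 0 (should be 0)
  u_3 · u_2 = 0 (should be 0)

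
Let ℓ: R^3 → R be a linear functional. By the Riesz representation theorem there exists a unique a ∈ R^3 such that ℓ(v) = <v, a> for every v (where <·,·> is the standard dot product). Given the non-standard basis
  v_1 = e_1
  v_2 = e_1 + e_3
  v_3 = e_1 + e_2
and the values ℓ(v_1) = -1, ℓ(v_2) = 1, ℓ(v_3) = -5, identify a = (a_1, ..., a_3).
a = (-1, -4, 2)

Write a = (a_1, ..., a_3) in the standard basis. For each basis vector v_i, ℓ(v_i) = <v_i, a> is a linear equation in the a_j's. Collect the n equations into a matrix system V a = ℓ, where row i of V is v_i (expressed in the standard basis). Since V is invertible (lower-triangular with 1s on the diagonal, up to permutation), solve by back-substitution:
  V =
[[1, 0, 0],
 [1, 0, 1],
 [1, 1, 0]]
  V a = (-1, 1, -5)
Solving gives a = (-1, -4, 2).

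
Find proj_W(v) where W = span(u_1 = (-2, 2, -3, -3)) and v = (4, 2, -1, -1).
proj_W(v) = (-2/13, 2/13, -3/13, -3/13)

Set up U = [u_1 | ... | u_1] ∈ R^(4×1). The projector onto W = col(U) is P = U (U^T U)^(-1) U^T.
Compute U^T U =
  [26],
and U^T v = (2).
Solve U^T U · c = U^T v for the coefficients: c = (1/13). The projection is proj_W(v) = U c.
Check: (v - proj_W(v)) · u_1 = 0  (should be 0).
Result: proj_W(v) = (-2/13, 2/13, -3/13, -3/13).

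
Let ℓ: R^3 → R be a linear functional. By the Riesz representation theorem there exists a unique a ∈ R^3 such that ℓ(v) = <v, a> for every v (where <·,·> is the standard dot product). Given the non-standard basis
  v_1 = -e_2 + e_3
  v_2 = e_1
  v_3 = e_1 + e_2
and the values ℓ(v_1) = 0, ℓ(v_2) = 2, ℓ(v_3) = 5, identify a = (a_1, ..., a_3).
a = (2, 3, 3)

Write a = (a_1, ..., a_3) in the standard basis. For each basis vector v_i, ℓ(v_i) = <v_i, a> is a linear equation in the a_j's. Collect the n equations into a matrix system V a = ℓ, where row i of V is v_i (expressed in the standard basis). Since V is invertible (lower-triangular with 1s on the diagonal, up to permutation), solve by back-substitution:
  V =
[[0, -1, 1],
 [1, 0, 0],
 [1, 1, 0]]
  V a = (0, 2, 5)
Solving gives a = (2, 3, 3).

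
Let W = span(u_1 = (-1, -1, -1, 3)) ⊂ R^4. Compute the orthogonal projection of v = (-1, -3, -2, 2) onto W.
proj_W(v) = (-1, -1, -1, 3)

Set up U = [u_1 | ... | u_1] ∈ R^(4×1). The projector onto W = col(U) is P = U (U^T U)^(-1) U^T.
Compute U^T U =
  [12],
and U^T v = (12).
Solve U^T U · c = U^T v for the coefficients: c = (1). The projection is proj_W(v) = U c.
Check: (v - proj_W(v)) · u_1 = 0  (should be 0).
Result: proj_W(v) = (-1, -1, -1, 3).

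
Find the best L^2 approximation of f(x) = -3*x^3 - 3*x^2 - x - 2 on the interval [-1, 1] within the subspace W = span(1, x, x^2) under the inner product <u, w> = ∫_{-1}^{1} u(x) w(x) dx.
g(x) = -3*x^2 - 14*x/5 - 2

The best approximation g ∈ W is the orthogonal projection of f onto W. Writing g = a_0 + a_1 x + a_2 x^2, the coefficients solve the normal equations G · a = b where
  G_{ij} = <φ_i, φ_j> and b_i = <f, φ_i>, with φ_0 = 1, φ_1 = x, φ_2 = x^2.
G =
  [2, 0, 2/3]
  [0, 2/3, 0]
  [2/3, 0, 2/5],
b = (-6, -28/15, -38/15).
Solving gives a_0 = -2, a_1 = -14/5, a_2 = -3, so
  g(x) = -3*x^2 - 14*x/5 - 2.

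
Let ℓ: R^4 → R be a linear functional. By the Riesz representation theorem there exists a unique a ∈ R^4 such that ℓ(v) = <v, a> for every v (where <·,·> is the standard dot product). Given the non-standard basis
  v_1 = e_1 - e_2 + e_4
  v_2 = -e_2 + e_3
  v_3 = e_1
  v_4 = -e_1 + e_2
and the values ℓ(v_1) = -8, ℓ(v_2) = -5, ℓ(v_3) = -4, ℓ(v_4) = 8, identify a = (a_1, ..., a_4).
a = (-4, 4, -1, 0)

Write a = (a_1, ..., a_4) in the standard basis. For each basis vector v_i, ℓ(v_i) = <v_i, a> is a linear equation in the a_j's. Collect the n equations into a matrix system V a = ℓ, where row i of V is v_i (expressed in the standard basis). Since V is invertible (lower-triangular with 1s on the diagonal, up to permutation), solve by back-substitution:
  V =
[[1, -1, 0, 1],
 [0, -1, 1, 0],
 [1, 0, 0, 0],
 [-1, 1, 0, 0]]
  V a = (-8, -5, -4, 8)
Solving gives a = (-4, 4, -1, 0).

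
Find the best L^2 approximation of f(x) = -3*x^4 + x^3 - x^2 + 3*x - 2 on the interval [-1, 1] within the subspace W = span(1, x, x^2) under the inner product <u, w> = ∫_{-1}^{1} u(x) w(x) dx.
g(x) = -25*x^2/7 + 18*x/5 - 61/35

The best approximation g ∈ W is the orthogonal projection of f onto W. Writing g = a_0 + a_1 x + a_2 x^2, the coefficients solve the normal equations G · a = b where
  G_{ij} = <φ_i, φ_j> and b_i = <f, φ_i>, with φ_0 = 1, φ_1 = x, φ_2 = x^2.
G =
  [2, 0, 2/3]
  [0, 2/3, 0]
  [2/3, 0, 2/5],
b = (-88/15, 12/5, -272/105).
Solving gives a_0 = -61/35, a_1 = 18/5, a_2 = -25/7, so
  g(x) = -25*x^2/7 + 18*x/5 - 61/35.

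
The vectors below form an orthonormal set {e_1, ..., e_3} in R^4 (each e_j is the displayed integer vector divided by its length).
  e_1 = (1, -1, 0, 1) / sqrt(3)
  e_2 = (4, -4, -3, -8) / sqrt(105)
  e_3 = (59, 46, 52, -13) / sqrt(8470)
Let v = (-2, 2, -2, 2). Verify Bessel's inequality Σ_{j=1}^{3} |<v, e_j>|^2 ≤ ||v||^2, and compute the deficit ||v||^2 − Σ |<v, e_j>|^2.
Σ |<v, e_j>|^2 = 1288/121; ||v||^2 = 16; deficit = 648/121

Write each e_j = u_j / sqrt(<u_j, u_j>) where u_j is the displayed integer vector. Then <v, e_j> = <v, u_j> / sqrt(<u_j, u_j>), so |<v, e_j>|^2 = <v, u_j>^2 / <u_j, u_j>.
Coefficients: <v, e_1> = -2/sqrt(3), <v, e_2> = -26/sqrt(105), <v, e_3> = -156/sqrt(8470).
Square and sum: Σ |<v, e_j>|^2 = 1288/121.
Compute ||v||^2 = v·v = 16.
Deficit = 16 − 1288/121 = 648/121 ≥ 0, confirming Bessel's inequality. (The deficit equals ||v − Σ <v,e_j> e_j||^2, the squared distance from v to span{e_j}.)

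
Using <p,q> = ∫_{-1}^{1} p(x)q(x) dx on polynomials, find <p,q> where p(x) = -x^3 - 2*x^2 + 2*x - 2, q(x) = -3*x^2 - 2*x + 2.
<p,q> = -92/15

Expand the product: p(x)·q(x) = 3*x^5 + 8*x^4 - 4*x^3 - 2*x^2 + 8*x - 4.
∫_{-1}^{1} of each monomial x^k gives [2/(k+1) if k even, 0 if k odd]. Integrating term-by-term (or equivalently evaluating the antiderivative F(x) = x^6/2 + 8*x^5/5 - x^4 - 2*x^3/3 + 4*x^2 - 4*x at the endpoints):
  F(1) − F(−1) = 13/30 − (197/30) = -92/15.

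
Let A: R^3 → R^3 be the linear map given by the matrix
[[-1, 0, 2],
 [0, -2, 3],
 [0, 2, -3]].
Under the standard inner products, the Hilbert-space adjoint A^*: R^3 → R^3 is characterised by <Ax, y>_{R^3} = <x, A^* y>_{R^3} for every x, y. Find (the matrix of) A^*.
A^* = A^T =
[[-1, 0, 0],
 [0, -2, 2],
 [2, 3, -3]]

For real matrices with standard dot products, the defining identity <Ax, y> = <x, A^* y> gives (Ax)^T y = x^T (A^*) y, i.e. x^T A^T y = x^T (A^*) y. Since this holds for all x, y, we must have A^* = A^T. Therefore
A^* =
[[-1, 0, 0],
 [0, -2, 2],
 [2, 3, -3]].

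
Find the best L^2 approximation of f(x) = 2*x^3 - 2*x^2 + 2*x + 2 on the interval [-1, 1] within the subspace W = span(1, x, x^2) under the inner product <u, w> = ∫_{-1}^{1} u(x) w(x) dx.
g(x) = -2*x^2 + 16*x/5 + 2

The best approximation g ∈ W is the orthogonal projection of f onto W. Writing g = a_0 + a_1 x + a_2 x^2, the coefficients solve the normal equations G · a = b where
  G_{ij} = <φ_i, φ_j> and b_i = <f, φ_i>, with φ_0 = 1, φ_1 = x, φ_2 = x^2.
G =
  [2, 0, 2/3]
  [0, 2/3, 0]
  [2/3, 0, 2/5],
b = (8/3, 32/15, 8/15).
Solving gives a_0 = 2, a_1 = 16/5, a_2 = -2, so
  g(x) = -2*x^2 + 16*x/5 + 2.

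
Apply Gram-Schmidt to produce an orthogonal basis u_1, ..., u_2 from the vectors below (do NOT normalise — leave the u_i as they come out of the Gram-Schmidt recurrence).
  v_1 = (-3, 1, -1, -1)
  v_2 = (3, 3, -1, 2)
Orthogonal basis:
  u_1 = (-3, 1, -1, -1)
  u_2 = (5/4, 43/12, -19/12, 17/12)

Apply the Gram-Schmidt recurrence
  u_1 = v_1
  u_i = v_i − Σ_{j<i} ((v_i · u_j) / (u_j · u_j)) · u_j.

Step by step this gives:
  u_1 = (-3, 1, -1, -1)
  u_2 = (5/4, 43/12, -19/12, 17/12)

Orthogonality check:
  u_2 · u_1 = 0 (should be 0)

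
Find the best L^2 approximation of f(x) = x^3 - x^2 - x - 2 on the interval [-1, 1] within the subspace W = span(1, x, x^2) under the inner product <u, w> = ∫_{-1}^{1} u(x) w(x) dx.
g(x) = -x^2 - 2*x/5 - 2

The best approximation g ∈ W is the orthogonal projection of f onto W. Writing g = a_0 + a_1 x + a_2 x^2, the coefficients solve the normal equations G · a = b where
  G_{ij} = <φ_i, φ_j> and b_i = <f, φ_i>, with φ_0 = 1, φ_1 = x, φ_2 = x^2.
G =
  [2, 0, 2/3]
  [0, 2/3, 0]
  [2/3, 0, 2/5],
b = (-14/3, -4/15, -26/15).
Solving gives a_0 = -2, a_1 = -2/5, a_2 = -1, so
  g(x) = -x^2 - 2*x/5 - 2.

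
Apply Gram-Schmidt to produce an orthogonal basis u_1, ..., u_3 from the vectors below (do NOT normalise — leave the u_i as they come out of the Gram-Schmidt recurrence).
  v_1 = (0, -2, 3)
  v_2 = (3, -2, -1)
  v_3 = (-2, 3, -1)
Orthogonal basis:
  u_1 = (0, -2, 3)
  u_2 = (3, -24/13, -16/13)
  u_3 = (40/181, 45/181, 30/181)

Apply the Gram-Schmidt recurrence
  u_1 = v_1
  u_i = v_i − Σ_{j<i} ((v_i · u_j) / (u_j · u_j)) · u_j.

Step by step this gives:
  u_1 = (0, -2, 3)
  u_2 = (3, -24/13, -16/13)
  u_3 = (40/181, 45/181, 30/181)

Orthogonality check:
  u_2 · u_1 = 0 (should be 0)
  u_3 · u_1 = 0 (should be 0)
  u_3 · u_2 = 0 (should be 0)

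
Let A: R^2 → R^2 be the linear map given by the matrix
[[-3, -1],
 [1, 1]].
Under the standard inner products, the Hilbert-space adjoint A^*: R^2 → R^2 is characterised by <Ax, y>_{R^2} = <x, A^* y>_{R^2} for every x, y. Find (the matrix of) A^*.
A^* = A^T =
[[-3, 1],
 [-1, 1]]

For real matrices with standard dot products, the defining identity <Ax, y> = <x, A^* y> gives (Ax)^T y = x^T (A^*) y, i.e. x^T A^T y = x^T (A^*) y. Since this holds for all x, y, we must have A^* = A^T. Therefore
A^* =
[[-3, 1],
 [-1, 1]].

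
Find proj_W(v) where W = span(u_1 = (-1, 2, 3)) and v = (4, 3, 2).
proj_W(v) = (-4/7, 8/7, 12/7)

Set up U = [u_1 | ... | u_1] ∈ R^(3×1). The projector onto W = col(U) is P = U (U^T U)^(-1) U^T.
Compute U^T U =
  [14],
and U^T v = (8).
Solve U^T U · c = U^T v for the coefficients: c = (4/7). The projection is proj_W(v) = U c.
Check: (v - proj_W(v)) · u_1 = 0  (should be 0).
Result: proj_W(v) = (-4/7, 8/7, 12/7).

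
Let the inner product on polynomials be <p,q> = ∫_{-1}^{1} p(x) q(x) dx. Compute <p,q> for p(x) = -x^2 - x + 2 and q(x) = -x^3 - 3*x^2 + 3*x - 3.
<p,q> = -72/5

Expand the product: p(x)·q(x) = x^5 + 4*x^4 - 2*x^3 - 6*x^2 + 9*x - 6.
∫_{-1}^{1} of each monomial x^k gives [2/(k+1) if k even, 0 if k odd]. Integrating term-by-term (or equivalently evaluating the antiderivative F(x) = x^6/6 + 4*x^5/5 - x^4/2 - 2*x^3 + 9*x^2/2 - 6*x at the endpoints):
  F(1) − F(−1) = -91/30 − (341/30) = -72/5.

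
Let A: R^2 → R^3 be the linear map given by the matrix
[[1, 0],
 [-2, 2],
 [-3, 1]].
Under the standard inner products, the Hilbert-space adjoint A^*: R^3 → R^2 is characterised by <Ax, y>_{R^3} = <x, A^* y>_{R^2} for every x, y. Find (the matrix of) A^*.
A^* = A^T =
[[1, -2, -3],
 [0, 2, 1]]

For real matrices with standard dot products, the defining identity <Ax, y> = <x, A^* y> gives (Ax)^T y = x^T (A^*) y, i.e. x^T A^T y = x^T (A^*) y. Since this holds for all x, y, we must have A^* = A^T. Therefore
A^* =
[[1, -2, -3],
 [0, 2, 1]].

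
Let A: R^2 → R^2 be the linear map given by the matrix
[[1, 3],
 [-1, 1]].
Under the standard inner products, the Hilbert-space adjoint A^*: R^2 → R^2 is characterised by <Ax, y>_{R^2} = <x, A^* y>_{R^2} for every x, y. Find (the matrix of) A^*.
A^* = A^T =
[[1, -1],
 [3, 1]]

For real matrices with standard dot products, the defining identity <Ax, y> = <x, A^* y> gives (Ax)^T y = x^T (A^*) y, i.e. x^T A^T y = x^T (A^*) y. Since this holds for all x, y, we must have A^* = A^T. Therefore
A^* =
[[1, -1],
 [3, 1]].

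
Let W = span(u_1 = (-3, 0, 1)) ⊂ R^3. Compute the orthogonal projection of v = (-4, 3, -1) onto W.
proj_W(v) = (-33/10, 0, 11/10)

Set up U = [u_1 | ... | u_1] ∈ R^(3×1). The projector onto W = col(U) is P = U (U^T U)^(-1) U^T.
Compute U^T U =
  [10],
and U^T v = (11).
Solve U^T U · c = U^T v for the coefficients: c = (11/10). The projection is proj_W(v) = U c.
Check: (v - proj_W(v)) · u_1 = 0  (should be 0).
Result: proj_W(v) = (-33/10, 0, 11/10).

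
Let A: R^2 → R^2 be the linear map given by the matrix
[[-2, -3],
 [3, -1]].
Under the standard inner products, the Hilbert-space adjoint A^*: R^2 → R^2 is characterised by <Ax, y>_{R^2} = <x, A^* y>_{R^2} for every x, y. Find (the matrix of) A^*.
A^* = A^T =
[[-2, 3],
 [-3, -1]]

For real matrices with standard dot products, the defining identity <Ax, y> = <x, A^* y> gives (Ax)^T y = x^T (A^*) y, i.e. x^T A^T y = x^T (A^*) y. Since this holds for all x, y, we must have A^* = A^T. Therefore
A^* =
[[-2, 3],
 [-3, -1]].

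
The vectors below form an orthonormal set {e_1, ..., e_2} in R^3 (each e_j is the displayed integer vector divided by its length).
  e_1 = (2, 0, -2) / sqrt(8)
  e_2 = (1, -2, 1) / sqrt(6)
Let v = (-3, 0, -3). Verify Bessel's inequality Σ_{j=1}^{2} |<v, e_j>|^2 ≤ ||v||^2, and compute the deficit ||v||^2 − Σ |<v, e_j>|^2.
Σ |<v, e_j>|^2 = 6; ||v||^2 = 18; deficit = 12

Write each e_j = u_j / sqrt(<u_j, u_j>) where u_j is the displayed integer vector. Then <v, e_j> = <v, u_j> / sqrt(<u_j, u_j>), so |<v, e_j>|^2 = <v, u_j>^2 / <u_j, u_j>.
Coefficients: <v, e_1> = 0/sqrt(8), <v, e_2> = -6/sqrt(6).
Square and sum: Σ |<v, e_j>|^2 = 6.
Compute ||v||^2 = v·v = 18.
Deficit = 18 − 6 = 12 ≥ 0, confirming Bessel's inequality. (The deficit equals ||v − Σ <v,e_j> e_j||^2, the squared distance from v to span{e_j}.)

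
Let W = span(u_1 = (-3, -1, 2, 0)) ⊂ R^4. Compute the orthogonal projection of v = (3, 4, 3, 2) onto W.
proj_W(v) = (3/2, 1/2, -1, 0)

Set up U = [u_1 | ... | u_1] ∈ R^(4×1). The projector onto W = col(U) is P = U (U^T U)^(-1) U^T.
Compute U^T U =
  [14],
and U^T v = (-7).
Solve U^T U · c = U^T v for the coefficients: c = (-1/2). The projection is proj_W(v) = U c.
Check: (v - proj_W(v)) · u_1 = 0  (should be 0).
Result: proj_W(v) = (3/2, 1/2, -1, 0).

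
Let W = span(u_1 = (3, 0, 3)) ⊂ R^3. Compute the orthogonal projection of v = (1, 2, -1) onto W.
proj_W(v) = (0, 0, 0)

Set up U = [u_1 | ... | u_1] ∈ R^(3×1). The projector onto W = col(U) is P = U (U^T U)^(-1) U^T.
Compute U^T U =
  [18],
and U^T v = (0).
Solve U^T U · c = U^T v for the coefficients: c = (0). The projection is proj_W(v) = U c.
Check: (v - proj_W(v)) · u_1 = 0  (should be 0).
Result: proj_W(v) = (0, 0, 0).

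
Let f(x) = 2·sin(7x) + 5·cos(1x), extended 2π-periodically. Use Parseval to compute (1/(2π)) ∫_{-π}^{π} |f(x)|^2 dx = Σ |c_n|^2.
Σ |c_n|^2 = 29/2

Expand |f|^2 and use orthogonality of {sin(nx), cos(mx)} on [-π, π]:
  ∫_{-π}^{π} sin(nx)^2 dx = π, ∫ cos(mx)^2 dx = π, and cross terms integrate to 0.
So ∫_{-π}^{π} f(x)^2 dx = 2^2 · π + 5^2 · π = (4 + 25)π.
Divide by 2π: (4 + 25)/2 = 29/2.
By Parseval, this equals Σ |c_n|^2.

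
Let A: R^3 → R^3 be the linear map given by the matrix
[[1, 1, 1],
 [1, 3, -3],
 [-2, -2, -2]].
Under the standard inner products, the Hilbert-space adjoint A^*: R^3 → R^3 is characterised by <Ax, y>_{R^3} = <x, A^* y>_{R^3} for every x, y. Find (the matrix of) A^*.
A^* = A^T =
[[1, 1, -2],
 [1, 3, -2],
 [1, -3, -2]]

For real matrices with standard dot products, the defining identity <Ax, y> = <x, A^* y> gives (Ax)^T y = x^T (A^*) y, i.e. x^T A^T y = x^T (A^*) y. Since this holds for all x, y, we must have A^* = A^T. Therefore
A^* =
[[1, 1, -2],
 [1, 3, -2],
 [1, -3, -2]].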